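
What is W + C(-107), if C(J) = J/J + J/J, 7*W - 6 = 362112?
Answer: 362132/7 ≈ 51733.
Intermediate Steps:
W = 362118/7 (W = 6/7 + (⅐)*362112 = 6/7 + 362112/7 = 362118/7 ≈ 51731.)
C(J) = 2 (C(J) = 1 + 1 = 2)
W + C(-107) = 362118/7 + 2 = 362132/7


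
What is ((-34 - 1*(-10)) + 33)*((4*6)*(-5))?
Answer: -1080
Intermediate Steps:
((-34 - 1*(-10)) + 33)*((4*6)*(-5)) = ((-34 + 10) + 33)*(24*(-5)) = (-24 + 33)*(-120) = 9*(-120) = -1080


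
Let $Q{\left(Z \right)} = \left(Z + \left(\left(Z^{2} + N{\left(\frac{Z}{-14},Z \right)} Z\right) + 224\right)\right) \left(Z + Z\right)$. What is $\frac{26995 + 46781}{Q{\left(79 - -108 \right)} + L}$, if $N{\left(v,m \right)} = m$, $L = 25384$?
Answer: $\frac{36888}{13167955} \approx 0.0028013$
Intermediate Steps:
$Q{\left(Z \right)} = 2 Z \left(224 + Z + 2 Z^{2}\right)$ ($Q{\left(Z \right)} = \left(Z + \left(\left(Z^{2} + Z Z\right) + 224\right)\right) \left(Z + Z\right) = \left(Z + \left(\left(Z^{2} + Z^{2}\right) + 224\right)\right) 2 Z = \left(Z + \left(2 Z^{2} + 224\right)\right) 2 Z = \left(Z + \left(224 + 2 Z^{2}\right)\right) 2 Z = \left(224 + Z + 2 Z^{2}\right) 2 Z = 2 Z \left(224 + Z + 2 Z^{2}\right)$)
$\frac{26995 + 46781}{Q{\left(79 - -108 \right)} + L} = \frac{26995 + 46781}{2 \left(79 - -108\right) \left(224 + \left(79 - -108\right) + 2 \left(79 - -108\right)^{2}\right) + 25384} = \frac{73776}{2 \left(79 + 108\right) \left(224 + \left(79 + 108\right) + 2 \left(79 + 108\right)^{2}\right) + 25384} = \frac{73776}{2 \cdot 187 \left(224 + 187 + 2 \cdot 187^{2}\right) + 25384} = \frac{73776}{2 \cdot 187 \left(224 + 187 + 2 \cdot 34969\right) + 25384} = \frac{73776}{2 \cdot 187 \left(224 + 187 + 69938\right) + 25384} = \frac{73776}{2 \cdot 187 \cdot 70349 + 25384} = \frac{73776}{26310526 + 25384} = \frac{73776}{26335910} = 73776 \cdot \frac{1}{26335910} = \frac{36888}{13167955}$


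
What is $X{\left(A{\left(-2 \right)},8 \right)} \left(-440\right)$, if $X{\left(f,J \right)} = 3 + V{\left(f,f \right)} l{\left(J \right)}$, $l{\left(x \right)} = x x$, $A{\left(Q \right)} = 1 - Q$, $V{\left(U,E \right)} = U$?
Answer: $-85800$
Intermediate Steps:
$l{\left(x \right)} = x^{2}$
$X{\left(f,J \right)} = 3 + f J^{2}$
$X{\left(A{\left(-2 \right)},8 \right)} \left(-440\right) = \left(3 + \left(1 - -2\right) 8^{2}\right) \left(-440\right) = \left(3 + \left(1 + 2\right) 64\right) \left(-440\right) = \left(3 + 3 \cdot 64\right) \left(-440\right) = \left(3 + 192\right) \left(-440\right) = 195 \left(-440\right) = -85800$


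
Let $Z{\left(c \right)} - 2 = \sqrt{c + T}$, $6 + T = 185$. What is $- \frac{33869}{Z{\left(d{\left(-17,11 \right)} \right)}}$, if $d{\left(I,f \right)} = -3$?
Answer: $\frac{33869}{86} - \frac{33869 \sqrt{11}}{43} \approx -2218.5$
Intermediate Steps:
$T = 179$ ($T = -6 + 185 = 179$)
$Z{\left(c \right)} = 2 + \sqrt{179 + c}$ ($Z{\left(c \right)} = 2 + \sqrt{c + 179} = 2 + \sqrt{179 + c}$)
$- \frac{33869}{Z{\left(d{\left(-17,11 \right)} \right)}} = - \frac{33869}{2 + \sqrt{179 - 3}} = - \frac{33869}{2 + \sqrt{176}} = - \frac{33869}{2 + 4 \sqrt{11}}$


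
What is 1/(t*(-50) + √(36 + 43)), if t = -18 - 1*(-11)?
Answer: 350/122421 - √79/122421 ≈ 0.0027864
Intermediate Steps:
t = -7 (t = -18 + 11 = -7)
1/(t*(-50) + √(36 + 43)) = 1/(-7*(-50) + √(36 + 43)) = 1/(350 + √79)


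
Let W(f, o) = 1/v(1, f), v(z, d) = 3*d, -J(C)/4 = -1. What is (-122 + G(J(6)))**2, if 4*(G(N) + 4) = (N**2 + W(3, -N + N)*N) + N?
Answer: 1183744/81 ≈ 14614.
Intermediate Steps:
J(C) = 4 (J(C) = -4*(-1) = 4)
W(f, o) = 1/(3*f)
G(N) = -4 + N**2/4 + 5*N/18 (G(N) = -4 + ((N**2 + ((1/3)/3)*N) + N)/4 = -4 + ((N**2 + ((1/3)*(1/3))*N) + N)/4 = -4 + ((N**2 + N/9) + N)/4 = -4 + (N**2 + 10*N/9)/4 = -4 + (N**2/4 + 5*N/18) = -4 + N**2/4 + 5*N/18)
(-122 + G(J(6)))**2 = (-122 + (-4 + (1/4)*4**2 + (5/18)*4))**2 = (-122 + (-4 + (1/4)*16 + 10/9))**2 = (-122 + (-4 + 4 + 10/9))**2 = (-122 + 10/9)**2 = (-1088/9)**2 = 1183744/81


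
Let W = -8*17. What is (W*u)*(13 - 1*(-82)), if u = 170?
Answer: -2196400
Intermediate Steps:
W = -136
(W*u)*(13 - 1*(-82)) = (-136*170)*(13 - 1*(-82)) = -23120*(13 + 82) = -23120*95 = -2196400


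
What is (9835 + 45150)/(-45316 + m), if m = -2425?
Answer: -54985/47741 ≈ -1.1517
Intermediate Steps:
(9835 + 45150)/(-45316 + m) = (9835 + 45150)/(-45316 - 2425) = 54985/(-47741) = 54985*(-1/47741) = -54985/47741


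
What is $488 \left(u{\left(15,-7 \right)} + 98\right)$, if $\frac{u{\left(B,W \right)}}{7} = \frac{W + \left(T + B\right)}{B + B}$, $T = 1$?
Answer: $\frac{244244}{5} \approx 48849.0$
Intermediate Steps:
$u{\left(B,W \right)} = \frac{7 \left(1 + B + W\right)}{2 B}$ ($u{\left(B,W \right)} = 7 \frac{W + \left(1 + B\right)}{B + B} = 7 \frac{1 + B + W}{2 B} = \frac{7 \left(1 + B + W\right)}{2 B}$)
$488 \left(u{\left(15,-7 \right)} + 98\right) = 488 \left(\frac{7 \left(1 + 15 - 7\right)}{2 \cdot 15} + 98\right) = 488 \left(\frac{7}{2} \cdot \frac{1}{15} \cdot 9 + 98\right) = 488 \left(\frac{21}{10} + 98\right) = 488 \cdot \frac{1001}{10} = \frac{244244}{5}$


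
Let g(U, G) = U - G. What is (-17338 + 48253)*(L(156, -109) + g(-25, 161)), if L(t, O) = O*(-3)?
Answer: 4359015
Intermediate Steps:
L(t, O) = -3*O
(-17338 + 48253)*(L(156, -109) + g(-25, 161)) = (-17338 + 48253)*(-3*(-109) + (-25 - 1*161)) = 30915*(327 + (-25 - 161)) = 30915*(327 - 186) = 30915*141 = 4359015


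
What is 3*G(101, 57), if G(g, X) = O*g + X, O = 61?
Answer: 18654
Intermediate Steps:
G(g, X) = X + 61*g (G(g, X) = 61*g + X = X + 61*g)
3*G(101, 57) = 3*(57 + 61*101) = 3*(57 + 6161) = 3*6218 = 18654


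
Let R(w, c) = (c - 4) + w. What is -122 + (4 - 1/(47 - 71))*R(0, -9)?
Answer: -4189/24 ≈ -174.54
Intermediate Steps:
R(w, c) = -4 + c + w (R(w, c) = (-4 + c) + w = -4 + c + w)
-122 + (4 - 1/(47 - 71))*R(0, -9) = -122 + (4 - 1/(47 - 71))*(-4 - 9 + 0) = -122 + (4 - 1/(-24))*(-13) = -122 + (4 - 1*(-1/24))*(-13) = -122 + (4 + 1/24)*(-13) = -122 + (97/24)*(-13) = -122 - 1261/24 = -4189/24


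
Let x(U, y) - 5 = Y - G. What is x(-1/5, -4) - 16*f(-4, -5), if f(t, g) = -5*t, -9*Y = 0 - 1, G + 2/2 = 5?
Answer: -2870/9 ≈ -318.89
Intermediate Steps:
G = 4 (G = -1 + 5 = 4)
Y = ⅑ (Y = -(0 - 1)/9 = -⅑*(-1) = ⅑ ≈ 0.11111)
x(U, y) = 10/9 (x(U, y) = 5 + (⅑ - 1*4) = 5 + (⅑ - 4) = 5 - 35/9 = 10/9)
x(-1/5, -4) - 16*f(-4, -5) = 10/9 - (-80)*(-4) = 10/9 - 16*20 = 10/9 - 320 = -2870/9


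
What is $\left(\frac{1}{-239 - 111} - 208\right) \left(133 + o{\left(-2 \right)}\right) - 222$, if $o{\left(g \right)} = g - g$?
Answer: $- \frac{1394319}{50} \approx -27886.0$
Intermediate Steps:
$o{\left(g \right)} = 0$
$\left(\frac{1}{-239 - 111} - 208\right) \left(133 + o{\left(-2 \right)}\right) - 222 = \left(\frac{1}{-239 - 111} - 208\right) \left(133 + 0\right) - 222 = \left(\frac{1}{-350} - 208\right) 133 - 222 = \left(- \frac{1}{350} - 208\right) 133 - 222 = \left(- \frac{72801}{350}\right) 133 - 222 = - \frac{1383219}{50} - 222 = - \frac{1394319}{50}$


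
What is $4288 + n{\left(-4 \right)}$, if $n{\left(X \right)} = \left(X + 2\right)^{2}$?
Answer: $4292$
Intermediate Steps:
$n{\left(X \right)} = \left(2 + X\right)^{2}$
$4288 + n{\left(-4 \right)} = 4288 + \left(2 - 4\right)^{2} = 4288 + \left(-2\right)^{2} = 4288 + 4 = 4292$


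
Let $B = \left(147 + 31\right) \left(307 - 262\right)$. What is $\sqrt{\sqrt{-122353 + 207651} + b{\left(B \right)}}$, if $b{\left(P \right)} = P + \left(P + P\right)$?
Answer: $\sqrt{24030 + \sqrt{85298}} \approx 155.96$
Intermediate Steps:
$B = 8010$ ($B = 178 \cdot 45 = 8010$)
$b{\left(P \right)} = 3 P$ ($b{\left(P \right)} = P + 2 P = 3 P$)
$\sqrt{\sqrt{-122353 + 207651} + b{\left(B \right)}} = \sqrt{\sqrt{-122353 + 207651} + 3 \cdot 8010} = \sqrt{\sqrt{85298} + 24030} = \sqrt{24030 + \sqrt{85298}}$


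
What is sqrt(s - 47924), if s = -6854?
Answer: I*sqrt(54778) ≈ 234.05*I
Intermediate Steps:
sqrt(s - 47924) = sqrt(-6854 - 47924) = sqrt(-54778) = I*sqrt(54778)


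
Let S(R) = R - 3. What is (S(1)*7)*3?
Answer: -42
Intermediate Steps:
S(R) = -3 + R
(S(1)*7)*3 = ((-3 + 1)*7)*3 = -2*7*3 = -14*3 = -42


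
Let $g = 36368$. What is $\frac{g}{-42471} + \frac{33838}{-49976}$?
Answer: $- \frac{1627330433}{1061265348} \approx -1.5334$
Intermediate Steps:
$\frac{g}{-42471} + \frac{33838}{-49976} = \frac{36368}{-42471} + \frac{33838}{-49976} = 36368 \left(- \frac{1}{42471}\right) + 33838 \left(- \frac{1}{49976}\right) = - \frac{36368}{42471} - \frac{16919}{24988} = - \frac{1627330433}{1061265348}$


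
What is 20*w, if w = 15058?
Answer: 301160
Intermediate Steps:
20*w = 20*15058 = 301160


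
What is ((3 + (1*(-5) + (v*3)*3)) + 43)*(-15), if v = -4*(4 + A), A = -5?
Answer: -1155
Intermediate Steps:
v = 4 (v = -4*(4 - 5) = -4*(-1) = 4)
((3 + (1*(-5) + (v*3)*3)) + 43)*(-15) = ((3 + (1*(-5) + (4*3)*3)) + 43)*(-15) = ((3 + (-5 + 12*3)) + 43)*(-15) = ((3 + (-5 + 36)) + 43)*(-15) = ((3 + 31) + 43)*(-15) = (34 + 43)*(-15) = 77*(-15) = -1155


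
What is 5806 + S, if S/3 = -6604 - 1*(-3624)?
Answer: -3134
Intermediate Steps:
S = -8940 (S = 3*(-6604 - 1*(-3624)) = 3*(-6604 + 3624) = 3*(-2980) = -8940)
5806 + S = 5806 - 8940 = -3134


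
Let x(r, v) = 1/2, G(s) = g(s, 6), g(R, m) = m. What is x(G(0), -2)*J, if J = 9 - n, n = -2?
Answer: 11/2 ≈ 5.5000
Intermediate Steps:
G(s) = 6
x(r, v) = 1/2
J = 11 (J = 9 - 1*(-2) = 9 + 2 = 11)
x(G(0), -2)*J = (1/2)*11 = 11/2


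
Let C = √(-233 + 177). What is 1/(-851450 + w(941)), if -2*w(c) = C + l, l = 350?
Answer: I/(√14 - 851625*I) ≈ -1.1742e-6 + 5.159e-12*I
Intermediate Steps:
C = 2*I*√14 (C = √(-56) = 2*I*√14 ≈ 7.4833*I)
w(c) = -175 - I*√14 (w(c) = -(2*I*√14 + 350)/2 = -(350 + 2*I*√14)/2 = -175 - I*√14)
1/(-851450 + w(941)) = 1/(-851450 + (-175 - I*√14)) = 1/(-851625 - I*√14)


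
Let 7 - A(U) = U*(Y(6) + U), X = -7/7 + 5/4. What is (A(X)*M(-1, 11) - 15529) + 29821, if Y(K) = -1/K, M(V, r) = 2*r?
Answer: 346693/24 ≈ 14446.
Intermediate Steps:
X = ¼ (X = -7*⅐ + 5*(¼) = -1 + 5/4 = ¼ ≈ 0.25000)
A(U) = 7 - U*(-⅙ + U) (A(U) = 7 - U*(-1/6 + U) = 7 - U*(-1*⅙ + U) = 7 - U*(-⅙ + U))
(A(X)*M(-1, 11) - 15529) + 29821 = ((7 - (¼)² + (⅙)*(¼))*(2*11) - 15529) + 29821 = ((7 - 1*1/16 + 1/24)*22 - 15529) + 29821 = ((7 - 1/16 + 1/24)*22 - 15529) + 29821 = ((335/48)*22 - 15529) + 29821 = (3685/24 - 15529) + 29821 = -369011/24 + 29821 = 346693/24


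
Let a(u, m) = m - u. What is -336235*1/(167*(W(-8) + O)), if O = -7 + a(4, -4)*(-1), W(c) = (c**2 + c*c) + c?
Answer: -336235/20207 ≈ -16.640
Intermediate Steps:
W(c) = c + 2*c**2 (W(c) = (c**2 + c**2) + c = 2*c**2 + c = c + 2*c**2)
O = 1 (O = -7 + (-4 - 1*4)*(-1) = -7 + (-4 - 4)*(-1) = -7 - 8*(-1) = -7 + 8 = 1)
-336235*1/(167*(W(-8) + O)) = -336235*1/(167*(-8*(1 + 2*(-8)) + 1)) = -336235*1/(167*(-8*(1 - 16) + 1)) = -336235*1/(167*(-8*(-15) + 1)) = -336235*1/(167*(120 + 1)) = -336235/(167*121) = -336235/20207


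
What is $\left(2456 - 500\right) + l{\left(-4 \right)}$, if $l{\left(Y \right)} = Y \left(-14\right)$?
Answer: $2012$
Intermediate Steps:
$l{\left(Y \right)} = - 14 Y$
$\left(2456 - 500\right) + l{\left(-4 \right)} = \left(2456 - 500\right) - -56 = 1956 + 56 = 2012$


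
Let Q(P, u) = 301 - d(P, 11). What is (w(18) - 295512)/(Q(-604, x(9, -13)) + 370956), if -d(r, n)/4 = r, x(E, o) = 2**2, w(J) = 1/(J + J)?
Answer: -10638431/13278276 ≈ -0.80119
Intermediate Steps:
w(J) = 1/(2*J)
x(E, o) = 4
d(r, n) = -4*r
Q(P, u) = 301 + 4*P (Q(P, u) = 301 - (-4)*P = 301 + 4*P)
(w(18) - 295512)/(Q(-604, x(9, -13)) + 370956) = ((1/2)/18 - 295512)/((301 + 4*(-604)) + 370956) = ((1/2)*(1/18) - 295512)/((301 - 2416) + 370956) = (1/36 - 295512)/(-2115 + 370956) = -10638431/36/368841 = -10638431/36*1/368841 = -10638431/13278276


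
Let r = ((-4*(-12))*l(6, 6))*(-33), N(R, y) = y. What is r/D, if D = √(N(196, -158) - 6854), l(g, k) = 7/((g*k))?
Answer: 154*I*√1753/1753 ≈ 3.6782*I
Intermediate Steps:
l(g, k) = 7/(g*k) (l(g, k) = 7*(1/(g*k)) = 7/(g*k))
r = -308 (r = ((-4*(-12))*(7/(6*6)))*(-33) = (48*(7*(⅙)*(⅙)))*(-33) = (48*(7/36))*(-33) = (28/3)*(-33) = -308)
D = 2*I*√1753 (D = √(-158 - 6854) = √(-7012) = 2*I*√1753 ≈ 83.738*I)
r/D = -308*(-I*√1753/3506) = -(-154)*I*√1753/1753 = 154*I*√1753/1753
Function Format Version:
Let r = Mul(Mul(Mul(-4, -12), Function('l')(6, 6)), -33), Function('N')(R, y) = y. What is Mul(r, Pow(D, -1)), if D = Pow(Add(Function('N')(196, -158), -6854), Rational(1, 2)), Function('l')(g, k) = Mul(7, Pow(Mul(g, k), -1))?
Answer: Mul(Rational(154, 1753), I, Pow(1753, Rational(1, 2))) ≈ Mul(3.6782, I)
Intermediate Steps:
Function('l')(g, k) = Mul(7, Pow(g, -1), Pow(k, -1)) (Function('l')(g, k) = Mul(7, Mul(Pow(g, -1), Pow(k, -1))) = Mul(7, Pow(g, -1), Pow(k, -1)))
r = -308 (r = Mul(Mul(Mul(-4, -12), Mul(7, Pow(6, -1), Pow(6, -1))), -33) = Mul(Mul(48, Mul(7, Rational(1, 6), Rational(1, 6))), -33) = Mul(Mul(48, Rational(7, 36)), -33) = Mul(Rational(28, 3), -33) = -308)
D = Mul(2, I, Pow(1753, Rational(1, 2))) (D = Pow(Add(-158, -6854), Rational(1, 2)) = Pow(-7012, Rational(1, 2)) = Mul(2, I, Pow(1753, Rational(1, 2))) ≈ Mul(83.738, I))
Mul(r, Pow(D, -1)) = Mul(-308, Pow(Mul(2, I, Pow(1753, Rational(1, 2))), -1)) = Mul(-308, Mul(Rational(-1, 3506), I, Pow(1753, Rational(1, 2)))) = Mul(Rational(154, 1753), I, Pow(1753, Rational(1, 2)))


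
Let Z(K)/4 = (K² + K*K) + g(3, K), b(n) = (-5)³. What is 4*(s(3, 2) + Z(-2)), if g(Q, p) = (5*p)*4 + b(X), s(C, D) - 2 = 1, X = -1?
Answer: -2500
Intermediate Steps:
s(C, D) = 3 (s(C, D) = 2 + 1 = 3)
b(n) = -125
g(Q, p) = -125 + 20*p (g(Q, p) = (5*p)*4 - 125 = 20*p - 125 = -125 + 20*p)
Z(K) = -500 + 8*K² + 80*K (Z(K) = 4*((K² + K*K) + (-125 + 20*K)) = 4*((K² + K²) + (-125 + 20*K)) = 4*(2*K² + (-125 + 20*K)) = 4*(-125 + 2*K² + 20*K) = -500 + 8*K² + 80*K)
4*(s(3, 2) + Z(-2)) = 4*(3 + (-500 + 8*(-2)² + 80*(-2))) = 4*(3 + (-500 + 8*4 - 160)) = 4*(3 + (-500 + 32 - 160)) = 4*(3 - 628) = 4*(-625) = -2500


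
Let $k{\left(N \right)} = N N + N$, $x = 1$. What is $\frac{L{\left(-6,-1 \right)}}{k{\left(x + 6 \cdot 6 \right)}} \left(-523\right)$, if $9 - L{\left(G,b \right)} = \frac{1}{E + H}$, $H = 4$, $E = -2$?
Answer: $- \frac{8891}{2812} \approx -3.1618$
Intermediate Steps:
$L{\left(G,b \right)} = \frac{17}{2}$ ($L{\left(G,b \right)} = 9 - \frac{1}{-2 + 4} = 9 - \frac{1}{2} = \frac{17}{2}$)
$k{\left(N \right)} = N + N^{2}$ ($k{\left(N \right)} = N^{2} + N = N + N^{2}$)
$\frac{L{\left(-6,-1 \right)}}{k{\left(x + 6 \cdot 6 \right)}} \left(-523\right) = \frac{17}{2 \left(1 + 6 \cdot 6\right) \left(1 + \left(1 + 6 \cdot 6\right)\right)} \left(-523\right) = \frac{17}{2 \left(1 + 36\right) \left(1 + \left(1 + 36\right)\right)} \left(-523\right) = \frac{17}{2 \cdot 37 \left(1 + 37\right)} \left(-523\right) = \frac{17}{2 \cdot 37 \cdot 38} \left(-523\right) = \frac{17}{2 \cdot 1406} \left(-523\right) = \frac{17}{2} \cdot \frac{1}{1406} \left(-523\right) = \frac{17}{2812} \left(-523\right) = - \frac{8891}{2812}$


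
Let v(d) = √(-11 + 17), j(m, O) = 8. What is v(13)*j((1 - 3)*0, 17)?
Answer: 8*√6 ≈ 19.596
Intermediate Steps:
v(d) = √6
v(13)*j((1 - 3)*0, 17) = √6*8 = 8*√6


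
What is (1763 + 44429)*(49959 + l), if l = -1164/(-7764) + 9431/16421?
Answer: 24518318419448784/10624387 ≈ 2.3077e+9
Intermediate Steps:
l = 7694694/10624387 (l = -1164*(-1/7764) + 9431*(1/16421) = 97/647 + 9431/16421 = 7694694/10624387 ≈ 0.72425)
(1763 + 44429)*(49959 + l) = (1763 + 44429)*(49959 + 7694694/10624387) = 46192*(530791444827/10624387) = 24518318419448784/10624387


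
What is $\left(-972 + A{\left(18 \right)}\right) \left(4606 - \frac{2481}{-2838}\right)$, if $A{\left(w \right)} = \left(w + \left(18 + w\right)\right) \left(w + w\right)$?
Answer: $\frac{2118038058}{473} \approx 4.4779 \cdot 10^{6}$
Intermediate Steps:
$A{\left(w \right)} = 2 w \left(18 + 2 w\right)$ ($A{\left(w \right)} = \left(18 + 2 w\right) 2 w = 2 w \left(18 + 2 w\right)$)
$\left(-972 + A{\left(18 \right)}\right) \left(4606 - \frac{2481}{-2838}\right) = \left(-972 + 4 \cdot 18 \left(9 + 18\right)\right) \left(4606 - \frac{2481}{-2838}\right) = \left(-972 + 4 \cdot 18 \cdot 27\right) \left(4606 - - \frac{827}{946}\right) = \left(-972 + 1944\right) \left(4606 + \frac{827}{946}\right) = 972 \cdot \frac{4358103}{946} = \frac{2118038058}{473}$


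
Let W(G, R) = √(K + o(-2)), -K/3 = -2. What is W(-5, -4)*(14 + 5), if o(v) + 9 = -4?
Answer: 19*I*√7 ≈ 50.269*I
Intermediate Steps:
K = 6 (K = -3*(-2) = 6)
o(v) = -13 (o(v) = -9 - 4 = -13)
W(G, R) = I*√7 (W(G, R) = √(6 - 13) = √(-7) = I*√7)
W(-5, -4)*(14 + 5) = (I*√7)*(14 + 5) = (I*√7)*19 = 19*I*√7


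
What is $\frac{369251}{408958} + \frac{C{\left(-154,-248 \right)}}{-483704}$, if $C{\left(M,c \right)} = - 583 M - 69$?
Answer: $\frac{5458436025}{7608254632} \approx 0.71744$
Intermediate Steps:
$C{\left(M,c \right)} = -69 - 583 M$
$\frac{369251}{408958} + \frac{C{\left(-154,-248 \right)}}{-483704} = \frac{369251}{408958} + \frac{-69 - -89782}{-483704} = 369251 \cdot \frac{1}{408958} + \left(-69 + 89782\right) \left(- \frac{1}{483704}\right) = \frac{369251}{408958} + 89713 \left(- \frac{1}{483704}\right) = \frac{369251}{408958} - \frac{6901}{37208} = \frac{5458436025}{7608254632}$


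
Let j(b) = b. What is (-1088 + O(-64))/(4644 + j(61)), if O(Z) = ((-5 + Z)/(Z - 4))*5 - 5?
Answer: -73979/319940 ≈ -0.23123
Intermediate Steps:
O(Z) = -5 + 5*(-5 + Z)/(-4 + Z) (O(Z) = ((-5 + Z)/(-4 + Z))*5 - 5 = 5*(-5 + Z)/(-4 + Z) - 5 = -5 + 5*(-5 + Z)/(-4 + Z))
(-1088 + O(-64))/(4644 + j(61)) = (-1088 - 5/(-4 - 64))/(4644 + 61) = (-1088 - 5/(-68))/4705 = (-1088 - 5*(-1/68))*(1/4705) = (-1088 + 5/68)*(1/4705) = -73979/68*1/4705 = -73979/319940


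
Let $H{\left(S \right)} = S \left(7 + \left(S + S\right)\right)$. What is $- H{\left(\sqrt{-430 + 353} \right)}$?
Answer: $154 - 7 i \sqrt{77} \approx 154.0 - 61.425 i$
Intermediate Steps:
$H{\left(S \right)} = S \left(7 + 2 S\right)$
$- H{\left(\sqrt{-430 + 353} \right)} = - \sqrt{-430 + 353} \left(7 + 2 \sqrt{-430 + 353}\right) = - \sqrt{-77} \left(7 + 2 \sqrt{-77}\right) = - i \sqrt{77} \left(7 + 2 i \sqrt{77}\right)$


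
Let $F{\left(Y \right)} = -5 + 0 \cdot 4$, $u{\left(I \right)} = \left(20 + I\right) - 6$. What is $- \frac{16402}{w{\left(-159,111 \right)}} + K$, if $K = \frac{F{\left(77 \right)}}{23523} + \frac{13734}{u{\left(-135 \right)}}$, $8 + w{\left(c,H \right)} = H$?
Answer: $- \frac{79960478927}{293167149} \approx -272.75$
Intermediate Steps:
$u{\left(I \right)} = 14 + I$
$w{\left(c,H \right)} = -8 + H$
$F{\left(Y \right)} = -5$ ($F{\left(Y \right)} = -5 + 0 = -5$)
$K = - \frac{323065487}{2846283}$ ($K = - \frac{5}{23523} + \frac{13734}{14 - 135} = \left(-5\right) \frac{1}{23523} + \frac{13734}{-121} = - \frac{5}{23523} + 13734 \left(- \frac{1}{121}\right) = - \frac{5}{23523} - \frac{13734}{121} = - \frac{323065487}{2846283} \approx -113.5$)
$- \frac{16402}{w{\left(-159,111 \right)}} + K = - \frac{16402}{-8 + 111} - \frac{323065487}{2846283} = - \frac{16402}{103} - \frac{323065487}{2846283} = - \frac{79960478927}{293167149}$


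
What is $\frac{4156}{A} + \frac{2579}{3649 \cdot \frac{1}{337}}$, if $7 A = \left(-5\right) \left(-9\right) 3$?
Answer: $\frac{223488313}{492615} \approx 453.68$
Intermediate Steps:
$A = \frac{135}{7}$ ($A = \frac{\left(-5\right) \left(-9\right) 3}{7} = \frac{45 \cdot 3}{7} = \frac{1}{7} \cdot 135 = \frac{135}{7} \approx 19.286$)
$\frac{4156}{A} + \frac{2579}{3649 \cdot \frac{1}{337}} = \frac{4156}{\frac{135}{7}} + \frac{2579}{3649 \cdot \frac{1}{337}} = 4156 \cdot \frac{7}{135} + \frac{2579}{3649 \cdot \frac{1}{337}} = \frac{29092}{135} + \frac{2579}{\frac{3649}{337}} = \frac{29092}{135} + 2579 \cdot \frac{337}{3649} = \frac{29092}{135} + \frac{869123}{3649} = \frac{223488313}{492615}$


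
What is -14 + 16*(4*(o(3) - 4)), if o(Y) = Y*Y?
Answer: 306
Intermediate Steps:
o(Y) = Y²
-14 + 16*(4*(o(3) - 4)) = -14 + 16*(4*(3² - 4)) = -14 + 16*(4*(9 - 4)) = -14 + 16*(4*5) = -14 + 16*20 = -14 + 320 = 306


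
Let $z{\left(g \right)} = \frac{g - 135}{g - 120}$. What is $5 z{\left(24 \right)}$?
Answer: $\frac{185}{32} \approx 5.7813$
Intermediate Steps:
$z{\left(g \right)} = \frac{-135 + g}{-120 + g}$
$5 z{\left(24 \right)} = 5 \frac{-135 + 24}{-120 + 24} = 5 \frac{1}{-96} \left(-111\right) = 5 \left(\left(- \frac{1}{96}\right) \left(-111\right)\right) = 5 \cdot \frac{37}{32} = \frac{185}{32}$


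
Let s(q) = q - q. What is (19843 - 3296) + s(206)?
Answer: 16547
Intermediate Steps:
s(q) = 0
(19843 - 3296) + s(206) = (19843 - 3296) + 0 = 16547 + 0 = 16547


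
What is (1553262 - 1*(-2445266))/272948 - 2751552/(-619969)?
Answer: 807498505232/42304824653 ≈ 19.088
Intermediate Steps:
(1553262 - 1*(-2445266))/272948 - 2751552/(-619969) = (1553262 + 2445266)*(1/272948) - 2751552*(-1/619969) = 3998528*(1/272948) + 2751552/619969 = 999632/68237 + 2751552/619969 = 807498505232/42304824653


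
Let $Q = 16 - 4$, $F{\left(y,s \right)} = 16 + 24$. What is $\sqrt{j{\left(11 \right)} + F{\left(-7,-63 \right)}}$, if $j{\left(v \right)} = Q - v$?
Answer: $\sqrt{41} \approx 6.4031$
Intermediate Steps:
$F{\left(y,s \right)} = 40$
$Q = 12$ ($Q = 16 - 4 = 12$)
$j{\left(v \right)} = 12 - v$
$\sqrt{j{\left(11 \right)} + F{\left(-7,-63 \right)}} = \sqrt{\left(12 - 11\right) + 40} = \sqrt{1 + 40} = \sqrt{41}$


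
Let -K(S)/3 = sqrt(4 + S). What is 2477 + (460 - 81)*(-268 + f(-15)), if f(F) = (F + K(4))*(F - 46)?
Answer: 247690 + 138714*sqrt(2) ≈ 4.4386e+5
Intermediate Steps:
K(S) = -3*sqrt(4 + S)
f(F) = (-46 + F)*(F - 6*sqrt(2)) (f(F) = (F - 3*sqrt(4 + 4))*(F - 46) = (F - 6*sqrt(2))*(-46 + F) = (-46 + F)*(F - 6*sqrt(2)))
2477 + (460 - 81)*(-268 + f(-15)) = 2477 + (460 - 81)*(-268 + ((-15)**2 - 46*(-15) + 276*sqrt(2) - 6*(-15)*sqrt(2))) = 2477 + 379*(-268 + (225 + 690 + 276*sqrt(2) + 90*sqrt(2))) = 2477 + 379*(-268 + (915 + 366*sqrt(2))) = 2477 + 379*(647 + 366*sqrt(2)) = 2477 + (245213 + 138714*sqrt(2)) = 247690 + 138714*sqrt(2)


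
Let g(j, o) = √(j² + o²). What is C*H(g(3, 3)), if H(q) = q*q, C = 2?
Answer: 36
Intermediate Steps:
H(q) = q²
C*H(g(3, 3)) = 2*(√(3² + 3²))² = 2*(√(9 + 9))² = 2*(√18)² = 2*(3*√2)² = 2*18 = 36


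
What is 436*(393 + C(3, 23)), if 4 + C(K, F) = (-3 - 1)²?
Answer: 176580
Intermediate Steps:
C(K, F) = 12 (C(K, F) = -4 + (-3 - 1)² = -4 + (-4)² = -4 + 16 = 12)
436*(393 + C(3, 23)) = 436*(393 + 12) = 436*405 = 176580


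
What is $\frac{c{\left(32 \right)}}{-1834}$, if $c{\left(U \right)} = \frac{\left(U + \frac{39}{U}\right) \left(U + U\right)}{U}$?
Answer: $- \frac{1063}{29344} \approx -0.036225$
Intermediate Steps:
$c{\left(U \right)} = 2 U + \frac{78}{U}$ ($c{\left(U \right)} = \frac{\left(U + \frac{39}{U}\right) 2 U}{U} = \frac{2 U \left(U + \frac{39}{U}\right)}{U} = 2 U + \frac{78}{U}$)
$\frac{c{\left(32 \right)}}{-1834} = \frac{2 \cdot 32 + \frac{78}{32}}{-1834} = \left(64 + 78 \cdot \frac{1}{32}\right) \left(- \frac{1}{1834}\right) = \left(64 + \frac{39}{16}\right) \left(- \frac{1}{1834}\right) = \frac{1063}{16} \left(- \frac{1}{1834}\right) = - \frac{1063}{29344}$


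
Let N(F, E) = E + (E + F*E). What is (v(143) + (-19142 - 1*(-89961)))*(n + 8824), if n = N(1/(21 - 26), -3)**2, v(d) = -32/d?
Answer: 448283519193/715 ≈ 6.2697e+8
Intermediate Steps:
N(F, E) = 2*E + E*F (N(F, E) = E + (E + E*F) = 2*E + E*F)
n = 729/25 (n = (-3*(2 + 1/(21 - 26)))**2 = (-3*(2 + 1/(-5)))**2 = (-3*(2 - 1/5))**2 = (-3*9/5)**2 = (-27/5)**2 = 729/25 ≈ 29.160)
(v(143) + (-19142 - 1*(-89961)))*(n + 8824) = (-32/143 + (-19142 - 1*(-89961)))*(729/25 + 8824) = (-32*1/143 + (-19142 + 89961))*(221329/25) = (-32/143 + 70819)*(221329/25) = (10127085/143)*(221329/25) = 448283519193/715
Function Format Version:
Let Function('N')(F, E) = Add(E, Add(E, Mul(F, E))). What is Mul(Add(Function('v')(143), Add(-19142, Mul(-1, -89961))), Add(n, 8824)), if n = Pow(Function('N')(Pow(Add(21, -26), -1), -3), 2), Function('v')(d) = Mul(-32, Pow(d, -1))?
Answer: Rational(448283519193, 715) ≈ 6.2697e+8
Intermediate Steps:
Function('N')(F, E) = Add(Mul(2, E), Mul(E, F)) (Function('N')(F, E) = Add(E, Add(E, Mul(E, F))) = Add(Mul(2, E), Mul(E, F)))
n = Rational(729, 25) (n = Pow(Mul(-3, Add(2, Pow(Add(21, -26), -1))), 2) = Pow(Mul(-3, Add(2, Pow(-5, -1))), 2) = Pow(Mul(-3, Add(2, Rational(-1, 5))), 2) = Pow(Mul(-3, Rational(9, 5)), 2) = Pow(Rational(-27, 5), 2) = Rational(729, 25) ≈ 29.160)
Mul(Add(Function('v')(143), Add(-19142, Mul(-1, -89961))), Add(n, 8824)) = Mul(Add(Mul(-32, Pow(143, -1)), Add(-19142, Mul(-1, -89961))), Add(Rational(729, 25), 8824)) = Mul(Add(Mul(-32, Rational(1, 143)), Add(-19142, 89961)), Rational(221329, 25)) = Mul(Add(Rational(-32, 143), 70819), Rational(221329, 25)) = Mul(Rational(10127085, 143), Rational(221329, 25)) = Rational(448283519193, 715)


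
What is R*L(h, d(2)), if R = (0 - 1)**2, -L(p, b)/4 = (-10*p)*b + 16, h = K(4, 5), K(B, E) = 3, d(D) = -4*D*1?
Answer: -1024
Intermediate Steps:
d(D) = -4*D
h = 3
L(p, b) = -64 + 40*b*p (L(p, b) = -4*((-10*p)*b + 16) = -4*(-10*b*p + 16) = -4*(16 - 10*b*p) = -64 + 40*b*p)
R = 1 (R = (-1)**2 = 1)
R*L(h, d(2)) = 1*(-64 + 40*(-4*2)*3) = 1*(-64 + 40*(-8)*3) = 1*(-64 - 960) = 1*(-1024) = -1024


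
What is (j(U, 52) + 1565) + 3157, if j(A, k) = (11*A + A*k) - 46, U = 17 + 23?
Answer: 7196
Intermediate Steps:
U = 40
j(A, k) = -46 + 11*A + A*k
(j(U, 52) + 1565) + 3157 = ((-46 + 11*40 + 40*52) + 1565) + 3157 = ((-46 + 440 + 2080) + 1565) + 3157 = (2474 + 1565) + 3157 = 4039 + 3157 = 7196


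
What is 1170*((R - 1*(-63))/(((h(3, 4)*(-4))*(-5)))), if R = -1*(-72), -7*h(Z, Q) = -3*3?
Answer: 12285/2 ≈ 6142.5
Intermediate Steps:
h(Z, Q) = 9/7 (h(Z, Q) = -(-3)*3/7 = -⅐*(-9) = 9/7)
R = 72
1170*((R - 1*(-63))/(((h(3, 4)*(-4))*(-5)))) = 1170*((72 - 1*(-63))/((((9/7)*(-4))*(-5)))) = 1170*((72 + 63)/((-36/7*(-5)))) = 1170*(135/(180/7)) = 1170*(135*(7/180)) = 1170*(21/4) = 12285/2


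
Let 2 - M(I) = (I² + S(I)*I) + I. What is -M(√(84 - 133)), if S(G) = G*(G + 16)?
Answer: -835 - 336*I ≈ -835.0 - 336.0*I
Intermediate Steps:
S(G) = G*(16 + G)
M(I) = 2 - I - I² - I²*(16 + I) (M(I) = 2 - ((I² + (I*(16 + I))*I) + I) = 2 - ((I² + I²*(16 + I)) + I) = 2 - (I + I² + I²*(16 + I)) = 2 + (-I - I² - I²*(16 + I)) = 2 - I - I² - I²*(16 + I))
-M(√(84 - 133)) = -(2 - √(84 - 133) - (√(84 - 133))³ - 17*(√(84 - 133))²) = -(2 - √(-49) - (√(-49))³ - 17*(√(-49))²) = -(2 - 7*I - (7*I)³ - 17*(7*I)²) = -(2 - 7*I - (-343)*I - 17*(-49)) = -(2 - 7*I + 343*I + 833) = -(835 + 336*I) = -835 - 336*I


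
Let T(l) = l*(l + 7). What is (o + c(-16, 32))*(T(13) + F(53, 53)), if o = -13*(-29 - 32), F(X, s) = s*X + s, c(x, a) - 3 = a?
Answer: 2585016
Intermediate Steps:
c(x, a) = 3 + a
F(X, s) = s + X*s (F(X, s) = X*s + s = s + X*s)
T(l) = l*(7 + l)
o = 793 (o = -13*(-61) = 793)
(o + c(-16, 32))*(T(13) + F(53, 53)) = (793 + (3 + 32))*(13*(7 + 13) + 53*(1 + 53)) = (793 + 35)*(13*20 + 53*54) = 828*(260 + 2862) = 828*3122 = 2585016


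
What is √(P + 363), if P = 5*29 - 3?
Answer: √505 ≈ 22.472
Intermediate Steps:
P = 142 (P = 145 - 3 = 142)
√(P + 363) = √(142 + 363) = √505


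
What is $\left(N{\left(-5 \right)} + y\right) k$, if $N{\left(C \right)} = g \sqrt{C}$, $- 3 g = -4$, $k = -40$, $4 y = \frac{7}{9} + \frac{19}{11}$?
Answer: $- \frac{2480}{99} - \frac{160 i \sqrt{5}}{3} \approx -25.051 - 119.26 i$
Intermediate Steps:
$y = \frac{62}{99}$ ($y = \frac{\frac{7}{9} + \frac{19}{11}}{4} = \frac{1}{4} \cdot \frac{248}{99} = \frac{62}{99} \approx 0.62626$)
$g = \frac{4}{3}$ ($g = \left(- \frac{1}{3}\right) \left(-4\right) = \frac{4}{3} \approx 1.3333$)
$N{\left(C \right)} = \frac{4 \sqrt{C}}{3}$
$\left(N{\left(-5 \right)} + y\right) k = \left(\frac{4 \sqrt{-5}}{3} + \frac{62}{99}\right) \left(-40\right) = \left(\frac{4 i \sqrt{5}}{3} + \frac{62}{99}\right) \left(-40\right) = \left(\frac{62}{99} + \frac{4 i \sqrt{5}}{3}\right) \left(-40\right) = - \frac{2480}{99} - \frac{160 i \sqrt{5}}{3}$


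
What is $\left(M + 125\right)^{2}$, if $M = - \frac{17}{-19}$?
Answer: $\frac{5721664}{361} \approx 15849.0$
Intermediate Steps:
$M = \frac{17}{19}$ ($M = \left(-17\right) \left(- \frac{1}{19}\right) = \frac{17}{19} \approx 0.89474$)
$\left(M + 125\right)^{2} = \left(\frac{17}{19} + 125\right)^{2} = \left(\frac{2392}{19}\right)^{2} = \frac{5721664}{361}$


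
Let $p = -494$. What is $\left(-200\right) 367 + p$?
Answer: $-73894$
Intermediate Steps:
$\left(-200\right) 367 + p = \left(-200\right) 367 - 494 = -73400 - 494 = -73894$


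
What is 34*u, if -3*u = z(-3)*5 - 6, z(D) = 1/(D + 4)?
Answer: 34/3 ≈ 11.333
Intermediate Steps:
z(D) = 1/(4 + D)
u = ⅓ (u = -(5/(4 - 3) - 6)/3 = -(5/1 - 6)/3 = -(1*5 - 6)/3 = -(5 - 6)/3 = -⅓*(-1) = ⅓ ≈ 0.33333)
34*u = 34*(⅓) = 34/3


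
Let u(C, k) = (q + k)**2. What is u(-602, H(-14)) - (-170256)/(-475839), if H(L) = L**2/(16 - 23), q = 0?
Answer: 124295840/158613 ≈ 783.64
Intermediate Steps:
H(L) = -L**2/7 (H(L) = L**2/(-7) = -L**2/7)
u(C, k) = k**2 (u(C, k) = (0 + k)**2 = k**2)
u(-602, H(-14)) - (-170256)/(-475839) = (-1/7*(-14)**2)**2 - (-170256)/(-475839) = (-1/7*196)**2 - (-170256)*(-1)/475839 = (-28)**2 - 1*56752/158613 = 784 - 56752/158613 = 124295840/158613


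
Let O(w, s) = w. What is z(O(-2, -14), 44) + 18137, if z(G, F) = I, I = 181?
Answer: 18318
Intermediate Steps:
z(G, F) = 181
z(O(-2, -14), 44) + 18137 = 181 + 18137 = 18318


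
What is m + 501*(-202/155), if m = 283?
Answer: -57337/155 ≈ -369.92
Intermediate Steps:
m + 501*(-202/155) = 283 + 501*(-202/155) = 283 - 101202/155 = -57337/155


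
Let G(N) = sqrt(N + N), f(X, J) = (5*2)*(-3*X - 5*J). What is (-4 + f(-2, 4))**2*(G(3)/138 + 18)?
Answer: 373248 + 3456*sqrt(6)/23 ≈ 3.7362e+5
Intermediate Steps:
f(X, J) = -50*J - 30*X (f(X, J) = 10*(-5*J - 3*X) = -50*J - 30*X)
G(N) = sqrt(2)*sqrt(N) (G(N) = sqrt(2*N) = sqrt(2)*sqrt(N))
(-4 + f(-2, 4))**2*(G(3)/138 + 18) = (-4 + (-50*4 - 30*(-2)))**2*((sqrt(2)*sqrt(3))/138 + 18) = (-4 + (-200 + 60))**2*(sqrt(6)*(1/138) + 18) = (-4 - 140)**2*(sqrt(6)/138 + 18) = (-144)**2*(18 + sqrt(6)/138) = 20736*(18 + sqrt(6)/138) = 373248 + 3456*sqrt(6)/23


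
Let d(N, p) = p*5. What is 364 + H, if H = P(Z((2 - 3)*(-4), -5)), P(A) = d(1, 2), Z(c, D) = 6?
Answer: 374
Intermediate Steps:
d(N, p) = 5*p
P(A) = 10 (P(A) = 5*2 = 10)
H = 10
364 + H = 364 + 10 = 374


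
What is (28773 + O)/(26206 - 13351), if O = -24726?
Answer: 1349/4285 ≈ 0.31482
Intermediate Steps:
(28773 + O)/(26206 - 13351) = (28773 - 24726)/(26206 - 13351) = 4047/12855 = 4047*(1/12855) = 1349/4285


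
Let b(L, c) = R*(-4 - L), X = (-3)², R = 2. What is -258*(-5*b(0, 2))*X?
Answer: -92880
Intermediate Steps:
X = 9
b(L, c) = -8 - 2*L (b(L, c) = 2*(-4 - L) = -8 - 2*L)
-258*(-5*b(0, 2))*X = -258*(-5*(-8 - 2*0))*9 = -258*(-5*(-8 + 0))*9 = -258*(-5*(-8))*9 = -10320*9 = -258*360 = -92880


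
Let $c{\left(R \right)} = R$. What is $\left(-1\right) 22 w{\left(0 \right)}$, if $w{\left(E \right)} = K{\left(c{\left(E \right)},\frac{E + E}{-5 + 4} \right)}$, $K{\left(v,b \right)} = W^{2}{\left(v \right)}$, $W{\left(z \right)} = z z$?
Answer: $0$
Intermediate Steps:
$W{\left(z \right)} = z^{2}$
$K{\left(v,b \right)} = v^{4}$ ($K{\left(v,b \right)} = \left(v^{2}\right)^{2} = v^{4}$)
$w{\left(E \right)} = E^{4}$
$\left(-1\right) 22 w{\left(0 \right)} = \left(-1\right) 22 \cdot 0^{4} = \left(-22\right) 0 = 0$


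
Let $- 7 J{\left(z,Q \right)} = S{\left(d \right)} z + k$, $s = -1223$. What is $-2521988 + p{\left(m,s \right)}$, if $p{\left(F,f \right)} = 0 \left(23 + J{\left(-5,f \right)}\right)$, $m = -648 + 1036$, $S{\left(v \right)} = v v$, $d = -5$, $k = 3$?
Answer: $-2521988$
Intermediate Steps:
$S{\left(v \right)} = v^{2}$
$J{\left(z,Q \right)} = - \frac{3}{7} - \frac{25 z}{7}$ ($J{\left(z,Q \right)} = - \frac{\left(-5\right)^{2} z + 3}{7} = - \frac{25 z + 3}{7} = - \frac{3 + 25 z}{7} = - \frac{3}{7} - \frac{25 z}{7}$)
$m = 388$
$p{\left(F,f \right)} = 0$ ($p{\left(F,f \right)} = 0 \left(23 - - \frac{122}{7}\right) = 0 \left(23 + \left(- \frac{3}{7} + \frac{125}{7}\right)\right) = 0 \left(23 + \frac{122}{7}\right) = 0 \cdot \frac{283}{7} = 0$)
$-2521988 + p{\left(m,s \right)} = -2521988 + 0 = -2521988$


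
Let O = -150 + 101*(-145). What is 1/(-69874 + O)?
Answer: -1/84669 ≈ -1.1811e-5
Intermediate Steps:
O = -14795 (O = -150 - 14645 = -14795)
1/(-69874 + O) = 1/(-69874 - 14795) = 1/(-84669) = -1/84669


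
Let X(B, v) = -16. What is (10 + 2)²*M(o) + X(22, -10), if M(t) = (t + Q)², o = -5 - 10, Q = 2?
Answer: 24320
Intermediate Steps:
o = -15
M(t) = (2 + t)² (M(t) = (t + 2)² = (2 + t)²)
(10 + 2)²*M(o) + X(22, -10) = (10 + 2)²*(2 - 15)² - 16 = 12²*(-13)² - 16 = 144*169 - 16 = 24336 - 16 = 24320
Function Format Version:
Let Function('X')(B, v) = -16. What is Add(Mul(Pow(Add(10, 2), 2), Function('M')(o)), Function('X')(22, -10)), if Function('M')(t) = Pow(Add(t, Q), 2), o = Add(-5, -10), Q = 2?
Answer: 24320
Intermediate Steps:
o = -15
Function('M')(t) = Pow(Add(2, t), 2) (Function('M')(t) = Pow(Add(t, 2), 2) = Pow(Add(2, t), 2))
Add(Mul(Pow(Add(10, 2), 2), Function('M')(o)), Function('X')(22, -10)) = Add(Mul(Pow(Add(10, 2), 2), Pow(Add(2, -15), 2)), -16) = Add(Mul(Pow(12, 2), Pow(-13, 2)), -16) = Add(Mul(144, 169), -16) = Add(24336, -16) = 24320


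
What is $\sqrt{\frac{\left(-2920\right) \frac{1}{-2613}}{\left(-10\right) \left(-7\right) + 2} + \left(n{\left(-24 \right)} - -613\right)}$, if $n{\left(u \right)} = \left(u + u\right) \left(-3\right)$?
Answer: $\frac{\sqrt{46518543942}}{7839} \approx 27.514$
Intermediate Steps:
$n{\left(u \right)} = - 6 u$ ($n{\left(u \right)} = 2 u \left(-3\right) = - 6 u$)
$\sqrt{\frac{\left(-2920\right) \frac{1}{-2613}}{\left(-10\right) \left(-7\right) + 2} + \left(n{\left(-24 \right)} - -613\right)} = \sqrt{\frac{\left(-2920\right) \frac{1}{-2613}}{\left(-10\right) \left(-7\right) + 2} - -757} = \sqrt{\frac{\left(-2920\right) \left(- \frac{1}{2613}\right)}{70 + 2} + \left(144 + 613\right)} = \sqrt{\frac{2920}{2613 \cdot 72} + 757} = \sqrt{\frac{2920}{2613} \cdot \frac{1}{72} + 757} = \sqrt{\frac{365}{23517} + 757} = \sqrt{\frac{17802734}{23517}} = \frac{\sqrt{46518543942}}{7839}$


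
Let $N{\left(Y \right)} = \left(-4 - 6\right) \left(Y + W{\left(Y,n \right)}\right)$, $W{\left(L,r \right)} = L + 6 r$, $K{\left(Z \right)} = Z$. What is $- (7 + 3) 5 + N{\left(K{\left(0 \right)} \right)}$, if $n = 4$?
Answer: $-290$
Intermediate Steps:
$N{\left(Y \right)} = -240 - 20 Y$ ($N{\left(Y \right)} = \left(-4 - 6\right) \left(Y + \left(Y + 6 \cdot 4\right)\right) = \left(-4 - 6\right) \left(Y + \left(Y + 24\right)\right) = - 10 \left(Y + \left(24 + Y\right)\right) = - 10 \left(24 + 2 Y\right) = -240 - 20 Y$)
$- (7 + 3) 5 + N{\left(K{\left(0 \right)} \right)} = - (7 + 3) 5 - 240 = \left(-1\right) 10 \cdot 5 + \left(-240 + 0\right) = \left(-10\right) 5 - 240 = -50 - 240 = -290$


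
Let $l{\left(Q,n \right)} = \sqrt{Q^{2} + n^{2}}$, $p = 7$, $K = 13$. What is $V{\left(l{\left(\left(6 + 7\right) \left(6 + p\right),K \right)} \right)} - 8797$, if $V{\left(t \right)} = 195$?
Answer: $-8602$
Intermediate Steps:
$V{\left(l{\left(\left(6 + 7\right) \left(6 + p\right),K \right)} \right)} - 8797 = 195 - 8797 = -8602$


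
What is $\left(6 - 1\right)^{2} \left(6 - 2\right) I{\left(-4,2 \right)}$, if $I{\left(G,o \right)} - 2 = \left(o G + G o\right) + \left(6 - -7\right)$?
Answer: $-100$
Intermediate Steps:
$I{\left(G,o \right)} = 15 + 2 G o$ ($I{\left(G,o \right)} = 2 + \left(\left(o G + G o\right) + \left(6 - -7\right)\right) = 2 + \left(\left(G o + G o\right) + \left(6 + 7\right)\right) = 2 + \left(2 G o + 13\right) = 2 + \left(13 + 2 G o\right) = 15 + 2 G o$)
$\left(6 - 1\right)^{2} \left(6 - 2\right) I{\left(-4,2 \right)} = \left(6 - 1\right)^{2} \left(6 - 2\right) \left(15 + 2 \left(-4\right) 2\right) = 5^{2} \cdot 4 \left(15 - 16\right) = 25 \cdot 4 \left(-1\right) = 100 \left(-1\right) = -100$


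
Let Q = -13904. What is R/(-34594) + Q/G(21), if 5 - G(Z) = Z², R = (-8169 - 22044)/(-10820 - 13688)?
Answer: 2947052924735/92413442968 ≈ 31.890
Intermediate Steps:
R = 30213/24508 (R = -30213/(-24508) = -30213*(-1/24508) = 30213/24508 ≈ 1.2328)
G(Z) = 5 - Z²
R/(-34594) + Q/G(21) = (30213/24508)/(-34594) - 13904/(5 - 1*21²) = (30213/24508)*(-1/34594) - 13904/(5 - 1*441) = -30213/847829752 - 13904/(5 - 441) = -30213/847829752 - 13904/(-436) = -30213/847829752 - 13904*(-1/436) = -30213/847829752 + 3476/109 = 2947052924735/92413442968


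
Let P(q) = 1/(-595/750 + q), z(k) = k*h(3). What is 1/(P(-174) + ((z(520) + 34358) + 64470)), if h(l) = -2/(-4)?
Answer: 26219/2597988122 ≈ 1.0092e-5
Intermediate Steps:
h(l) = 1/2 (h(l) = -2*(-1/4) = 1/2)
z(k) = k/2 (z(k) = k*(1/2) = k/2)
P(q) = 1/(-119/150 + q) (P(q) = 1/(-595*1/750 + q) = 1/(-119/150 + q))
1/(P(-174) + ((z(520) + 34358) + 64470)) = 1/(150/(-119 + 150*(-174)) + (((1/2)*520 + 34358) + 64470)) = 1/(150/(-119 - 26100) + ((260 + 34358) + 64470)) = 1/(150/(-26219) + (34618 + 64470)) = 1/(150*(-1/26219) + 99088) = 1/(-150/26219 + 99088) = 1/(2597988122/26219) = 26219/2597988122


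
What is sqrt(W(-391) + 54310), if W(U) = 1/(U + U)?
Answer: sqrt(33211867658)/782 ≈ 233.05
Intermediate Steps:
W(U) = 1/(2*U)
sqrt(W(-391) + 54310) = sqrt((1/2)/(-391) + 54310) = sqrt((1/2)*(-1/391) + 54310) = sqrt(-1/782 + 54310) = sqrt(42470419/782) = sqrt(33211867658)/782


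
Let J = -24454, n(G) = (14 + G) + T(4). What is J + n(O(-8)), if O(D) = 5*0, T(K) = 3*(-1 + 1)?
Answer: -24440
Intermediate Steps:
T(K) = 0 (T(K) = 3*0 = 0)
O(D) = 0
n(G) = 14 + G (n(G) = (14 + G) + 0 = 14 + G)
J + n(O(-8)) = -24454 + (14 + 0) = -24454 + 14 = -24440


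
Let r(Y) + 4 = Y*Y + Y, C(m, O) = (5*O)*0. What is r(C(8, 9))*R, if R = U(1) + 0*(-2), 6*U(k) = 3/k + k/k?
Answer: -8/3 ≈ -2.6667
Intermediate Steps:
C(m, O) = 0
r(Y) = -4 + Y + Y² (r(Y) = -4 + (Y*Y + Y) = -4 + (Y² + Y) = -4 + (Y + Y²) = -4 + Y + Y²)
U(k) = ⅙ + 1/(2*k) (U(k) = (3/k + k/k)/6 = (3/k + 1)/6 = (1 + 3/k)/6 = ⅙ + 1/(2*k))
R = ⅔ (R = (⅙)*(3 + 1)/1 + 0*(-2) = (⅙)*1*4 + 0 = ⅔ + 0 = ⅔ ≈ 0.66667)
r(C(8, 9))*R = (-4 + 0 + 0²)*(⅔) = (-4 + 0 + 0)*(⅔) = -4*⅔ = -8/3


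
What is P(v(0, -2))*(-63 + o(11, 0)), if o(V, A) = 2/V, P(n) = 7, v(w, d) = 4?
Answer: -4837/11 ≈ -439.73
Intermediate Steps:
P(v(0, -2))*(-63 + o(11, 0)) = 7*(-63 + 2/11) = 7*(-691/11) = -4837/11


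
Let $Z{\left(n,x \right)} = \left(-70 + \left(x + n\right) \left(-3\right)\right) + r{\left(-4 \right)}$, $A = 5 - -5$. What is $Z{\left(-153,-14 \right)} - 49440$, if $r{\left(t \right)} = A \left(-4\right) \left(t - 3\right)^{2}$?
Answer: $-50969$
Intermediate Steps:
$A = 10$ ($A = 5 + 5 = 10$)
$r{\left(t \right)} = - 40 \left(-3 + t\right)^{2}$ ($r{\left(t \right)} = 10 \left(-4\right) \left(t - 3\right)^{2} = - 40 \left(-3 + t\right)^{2}$)
$Z{\left(n,x \right)} = -2030 - 3 n - 3 x$ ($Z{\left(n,x \right)} = \left(-70 + \left(x + n\right) \left(-3\right)\right) - 40 \left(-3 - 4\right)^{2} = \left(-70 + \left(n + x\right) \left(-3\right)\right) - 40 \left(-7\right)^{2} = \left(-70 - \left(3 n + 3 x\right)\right) - 1960 = \left(-70 - 3 n - 3 x\right) - 1960 = -2030 - 3 n - 3 x$)
$Z{\left(-153,-14 \right)} - 49440 = \left(-2030 - -459 - -42\right) - 49440 = \left(-2030 + 459 + 42\right) - 49440 = -1529 - 49440 = -50969$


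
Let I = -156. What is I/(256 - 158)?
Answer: -78/49 ≈ -1.5918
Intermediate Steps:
I/(256 - 158) = -156/(256 - 158) = -156/98 = (1/98)*(-156) = -78/49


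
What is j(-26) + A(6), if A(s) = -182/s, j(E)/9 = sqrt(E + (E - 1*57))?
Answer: -91/3 + 9*I*sqrt(109) ≈ -30.333 + 93.963*I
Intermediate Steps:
j(E) = 9*sqrt(-57 + 2*E) (j(E) = 9*sqrt(E + (E - 1*57)) = 9*sqrt(E + (E - 57)) = 9*sqrt(E + (-57 + E)) = 9*sqrt(-57 + 2*E))
j(-26) + A(6) = 9*sqrt(-57 + 2*(-26)) - 182/6 = 9*sqrt(-57 - 52) - 182*1/6 = 9*sqrt(-109) - 91/3 = 9*(I*sqrt(109)) - 91/3 = 9*I*sqrt(109) - 91/3 = -91/3 + 9*I*sqrt(109)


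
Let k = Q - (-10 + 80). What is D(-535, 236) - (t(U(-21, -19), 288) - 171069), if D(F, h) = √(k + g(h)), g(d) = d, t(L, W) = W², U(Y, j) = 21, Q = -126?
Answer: 88125 + 2*√10 ≈ 88131.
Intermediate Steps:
k = -196 (k = -126 - (-10 + 80) = -126 - 1*70 = -126 - 70 = -196)
D(F, h) = √(-196 + h)
D(-535, 236) - (t(U(-21, -19), 288) - 171069) = √(-196 + 236) - (288² - 171069) = √40 - (82944 - 171069) = 2*√10 - 1*(-88125) = 2*√10 + 88125 = 88125 + 2*√10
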